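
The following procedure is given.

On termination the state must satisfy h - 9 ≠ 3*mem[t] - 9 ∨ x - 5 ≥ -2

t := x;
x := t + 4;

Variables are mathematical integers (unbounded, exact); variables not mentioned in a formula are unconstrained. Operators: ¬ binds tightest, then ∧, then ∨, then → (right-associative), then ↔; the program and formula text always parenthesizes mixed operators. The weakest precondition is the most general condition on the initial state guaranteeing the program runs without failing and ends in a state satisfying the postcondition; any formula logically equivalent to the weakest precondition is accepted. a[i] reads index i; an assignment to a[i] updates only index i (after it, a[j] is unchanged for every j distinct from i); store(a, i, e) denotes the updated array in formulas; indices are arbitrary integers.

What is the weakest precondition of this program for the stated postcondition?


Working backward. After the program, the postcondition h - 9 ≠ 3*mem[t] - 9 ∨ x - 5 ≥ -2 must hold; in canonical form it is h ≠ 3*mem[t] ∨ x ≥ 3.
Before x := t + 4: h ≠ 3*mem[t] ∨ t ≥ -1
Before t := x: h ≠ 3*mem[x] ∨ x ≥ -1
Answer: WP = h ≠ 3*mem[x] ∨ x ≥ -1


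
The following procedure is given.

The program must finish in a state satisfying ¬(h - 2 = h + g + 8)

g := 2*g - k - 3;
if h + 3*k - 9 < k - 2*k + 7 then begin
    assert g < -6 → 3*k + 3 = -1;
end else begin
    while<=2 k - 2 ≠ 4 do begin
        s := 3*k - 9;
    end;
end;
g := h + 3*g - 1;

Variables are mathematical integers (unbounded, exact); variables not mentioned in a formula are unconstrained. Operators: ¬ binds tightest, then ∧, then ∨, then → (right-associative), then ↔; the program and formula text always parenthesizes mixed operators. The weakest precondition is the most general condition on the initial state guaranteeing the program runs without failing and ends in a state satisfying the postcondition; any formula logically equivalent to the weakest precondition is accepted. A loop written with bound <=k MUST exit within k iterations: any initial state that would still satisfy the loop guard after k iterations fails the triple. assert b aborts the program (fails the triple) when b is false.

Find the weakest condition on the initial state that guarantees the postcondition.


Working backward. After the program, the postcondition ¬(h - 2 = h + g + 8) must hold; in canonical form it is ¬(g = -10).
Before g := h + 3*g - 1: ¬(3*g + h = -9)
Then branch requires (g < -6 → 3*k = -4) ∧ (¬(3*g + h = -9)); else branch requires (k ≠ 6 → ((k ≠ 6 → ((¬(k ≠ 6)) ∧ (¬(3*g + h = -9)))) ∧ ((¬(k ≠ 6)) → (¬(3*g + h = -9))))) ∧ ((¬(k ≠ 6)) → (¬(3*g + h = -9))).
Before the if: (h + 4*k < 16 → ((g < -6 → 3*k = -4) ∧ (¬(3*g + h = -9)))) ∧ ((¬(h + 4*k < 16)) → ((k ≠ 6 → ((k ≠ 6 → ((¬(k ≠ 6)) ∧ (¬(3*g + h = -9)))) ∧ ((¬(k ≠ 6)) → (¬(3*g + h = -9))))) ∧ ((¬(k ≠ 6)) → (¬(3*g + h = -9)))))
Before g := 2*g - k - 3: (h + 4*k < 16 → ((2*g < k - 3 → 3*k = -4) ∧ (¬(6*g + h = 3*k)))) ∧ ((¬(h + 4*k < 16)) → ((k ≠ 6 → ((k ≠ 6 → ((¬(k ≠ 6)) ∧ (¬(6*g + h = 3*k)))) ∧ ((¬(k ≠ 6)) → (¬(6*g + h = 3*k))))) ∧ ((¬(k ≠ 6)) → (¬(6*g + h = 3*k)))))
Answer: WP = (h + 4*k < 16 → ((2*g < k - 3 → 3*k = -4) ∧ (¬(6*g + h = 3*k)))) ∧ ((¬(h + 4*k < 16)) → ((k ≠ 6 → ((k ≠ 6 → ((¬(k ≠ 6)) ∧ (¬(6*g + h = 3*k)))) ∧ ((¬(k ≠ 6)) → (¬(6*g + h = 3*k))))) ∧ ((¬(k ≠ 6)) → (¬(6*g + h = 3*k)))))


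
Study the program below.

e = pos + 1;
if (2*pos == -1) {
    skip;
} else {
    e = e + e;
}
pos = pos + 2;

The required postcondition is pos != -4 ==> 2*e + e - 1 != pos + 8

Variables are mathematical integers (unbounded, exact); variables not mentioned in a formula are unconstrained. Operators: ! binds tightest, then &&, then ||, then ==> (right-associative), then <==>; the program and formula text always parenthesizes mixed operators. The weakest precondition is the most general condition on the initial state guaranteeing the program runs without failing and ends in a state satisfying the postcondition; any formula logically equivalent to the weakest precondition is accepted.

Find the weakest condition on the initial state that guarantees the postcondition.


Working backward. After the program, the postcondition pos != -4 ==> 2*e + e - 1 != pos + 8 must hold; in canonical form it is pos != -4 ==> 3*e != pos + 9.
Before pos := pos + 2: pos != -6 ==> 3*e != pos + 11
Then branch requires pos != -6 ==> 3*e != pos + 11; else branch requires pos != -6 ==> 6*e != pos + 11.
Before the if: (2*pos == -1 ==> (pos != -6 ==> 3*e != pos + 11)) && ((!(2*pos == -1)) ==> (pos != -6 ==> 6*e != pos + 11))
Before e := pos + 1: (2*pos == -1 ==> (pos != -6 ==> 2*pos != 8)) && ((!(2*pos == -1)) ==> (pos != -6 ==> 5*pos != 5))
Answer: WP = (2*pos == -1 ==> (pos != -6 ==> 2*pos != 8)) && ((!(2*pos == -1)) ==> (pos != -6 ==> 5*pos != 5))


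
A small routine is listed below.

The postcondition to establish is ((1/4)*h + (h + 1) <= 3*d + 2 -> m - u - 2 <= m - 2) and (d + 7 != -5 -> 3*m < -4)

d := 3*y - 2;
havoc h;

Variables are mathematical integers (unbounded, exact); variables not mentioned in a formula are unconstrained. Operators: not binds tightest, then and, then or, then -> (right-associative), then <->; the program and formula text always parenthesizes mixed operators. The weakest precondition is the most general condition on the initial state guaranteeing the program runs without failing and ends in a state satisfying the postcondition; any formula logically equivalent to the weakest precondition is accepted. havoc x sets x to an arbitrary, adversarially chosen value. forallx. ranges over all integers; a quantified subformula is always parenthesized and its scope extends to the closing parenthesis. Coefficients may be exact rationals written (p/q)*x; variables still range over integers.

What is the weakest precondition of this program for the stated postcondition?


Working backward. After the program, the postcondition ((1/4)*h + (h + 1) <= 3*d + 2 -> m - u - 2 <= m - 2) and (d + 7 != -5 -> 3*m < -4) must hold; in canonical form it is ((5/4)*h <= 3*d + 1 -> u >= 0) and (d != -12 -> 3*m < -4).
Before havoc h: forall h_1. (((5/4)*h_1 <= 3*d + 1 -> u >= 0) and (d != -12 -> 3*m < -4))
Before d := 3*y - 2: forall h_1. (((5/4)*h_1 <= 9*y - 5 -> u >= 0) and (3*y != -10 -> 3*m < -4))
Answer: WP = forall h_1. (((5/4)*h_1 <= 9*y - 5 -> u >= 0) and (3*y != -10 -> 3*m < -4))


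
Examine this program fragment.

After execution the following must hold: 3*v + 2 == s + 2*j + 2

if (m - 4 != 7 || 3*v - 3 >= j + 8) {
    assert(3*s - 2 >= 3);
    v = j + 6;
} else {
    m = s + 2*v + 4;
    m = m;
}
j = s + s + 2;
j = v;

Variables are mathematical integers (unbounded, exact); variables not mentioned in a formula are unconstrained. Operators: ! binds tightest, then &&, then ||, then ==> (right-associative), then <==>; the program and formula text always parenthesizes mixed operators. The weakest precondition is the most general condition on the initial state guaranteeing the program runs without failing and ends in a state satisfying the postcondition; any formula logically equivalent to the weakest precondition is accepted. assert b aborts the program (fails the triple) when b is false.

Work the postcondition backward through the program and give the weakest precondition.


Working backward. After the program, the postcondition 3*v + 2 == s + 2*j + 2 must hold; in canonical form it is 3*v == 2*j + s.
Before j := v: v == s
Before j := s + s + 2: v == s
Then branch requires 3*s >= 5 && j == s - 6; else branch requires v == s.
Before the if: ((m != 11 || 3*v >= j + 11) ==> (3*s >= 5 && j == s - 6)) && ((!(m != 11 || 3*v >= j + 11)) ==> v == s)
Answer: WP = ((m != 11 || 3*v >= j + 11) ==> (3*s >= 5 && j == s - 6)) && ((!(m != 11 || 3*v >= j + 11)) ==> v == s)


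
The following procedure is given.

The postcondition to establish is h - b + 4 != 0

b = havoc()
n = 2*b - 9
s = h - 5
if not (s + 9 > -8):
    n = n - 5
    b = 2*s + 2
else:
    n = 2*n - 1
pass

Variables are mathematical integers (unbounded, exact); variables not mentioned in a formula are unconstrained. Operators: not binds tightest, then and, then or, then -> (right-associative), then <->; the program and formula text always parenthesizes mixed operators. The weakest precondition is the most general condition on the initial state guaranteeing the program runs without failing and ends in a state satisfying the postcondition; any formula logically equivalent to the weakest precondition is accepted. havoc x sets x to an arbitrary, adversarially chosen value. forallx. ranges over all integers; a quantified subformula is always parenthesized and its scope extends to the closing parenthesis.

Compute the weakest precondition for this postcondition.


Working backward. After the program, the postcondition h - b + 4 != 0 must hold; in canonical form it is h != b - 4.
Before skip: h != b - 4
Then branch requires h != 2*s - 2; else branch requires h != b - 4.
Before the if: ((not (s > -17)) -> h != 2*s - 2) and (s > -17 -> h != b - 4)
Before s := h - 5: ((not (h > -12)) -> h != 12) and (h > -12 -> h != b - 4)
Before n := 2*b - 9: ((not (h > -12)) -> h != 12) and (h > -12 -> h != b - 4)
Before havoc b: forall b_1. (((not (h > -12)) -> h != 12) and (h > -12 -> h != b_1 - 4))
Answer: WP = forall b_1. (((not (h > -12)) -> h != 12) and (h > -12 -> h != b_1 - 4))


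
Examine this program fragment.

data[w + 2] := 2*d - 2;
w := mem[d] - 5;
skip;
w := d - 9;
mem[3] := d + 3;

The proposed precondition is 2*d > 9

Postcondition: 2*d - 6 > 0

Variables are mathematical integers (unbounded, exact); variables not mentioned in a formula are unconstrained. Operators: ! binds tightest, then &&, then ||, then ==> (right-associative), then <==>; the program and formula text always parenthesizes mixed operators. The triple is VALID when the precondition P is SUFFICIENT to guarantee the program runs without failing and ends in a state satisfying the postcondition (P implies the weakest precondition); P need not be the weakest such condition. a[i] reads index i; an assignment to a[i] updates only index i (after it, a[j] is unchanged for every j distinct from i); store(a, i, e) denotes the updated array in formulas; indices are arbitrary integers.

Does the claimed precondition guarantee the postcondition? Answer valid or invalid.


Working backward. After the program, the postcondition 2*d - 6 > 0 must hold; in canonical form it is 2*d > 6.
Before mem[3] := d + 3: 2*d > 6
Before w := d - 9: 2*d > 6
Before skip: 2*d > 6
Before w := mem[d] - 5: 2*d > 6
Before data[w + 2] := 2*d - 2: 2*d > 6
The weakest precondition is 2*d > 6.
Check whether 2*d > 9 implies it.
Every state satisfying the precondition satisfies the weakest precondition: the implication holds.
Answer: valid


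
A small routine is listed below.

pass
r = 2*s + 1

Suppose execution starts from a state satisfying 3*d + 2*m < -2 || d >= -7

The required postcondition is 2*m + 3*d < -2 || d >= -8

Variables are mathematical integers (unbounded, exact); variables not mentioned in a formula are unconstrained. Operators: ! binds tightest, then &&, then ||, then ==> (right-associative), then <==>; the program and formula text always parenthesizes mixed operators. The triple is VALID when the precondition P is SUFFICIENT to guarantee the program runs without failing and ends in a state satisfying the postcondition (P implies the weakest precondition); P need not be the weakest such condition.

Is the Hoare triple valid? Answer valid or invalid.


Working backward. After the program, the postcondition 2*m + 3*d < -2 || d >= -8 must hold; in canonical form it is 3*d + 2*m < -2 || d >= -8.
Before r := 2*s + 1: 3*d + 2*m < -2 || d >= -8
Before skip: 3*d + 2*m < -2 || d >= -8
The weakest precondition is 3*d + 2*m < -2 || d >= -8.
Check whether 3*d + 2*m < -2 || d >= -7 implies it.
Every state satisfying the precondition satisfies the weakest precondition: the implication holds.
Answer: valid


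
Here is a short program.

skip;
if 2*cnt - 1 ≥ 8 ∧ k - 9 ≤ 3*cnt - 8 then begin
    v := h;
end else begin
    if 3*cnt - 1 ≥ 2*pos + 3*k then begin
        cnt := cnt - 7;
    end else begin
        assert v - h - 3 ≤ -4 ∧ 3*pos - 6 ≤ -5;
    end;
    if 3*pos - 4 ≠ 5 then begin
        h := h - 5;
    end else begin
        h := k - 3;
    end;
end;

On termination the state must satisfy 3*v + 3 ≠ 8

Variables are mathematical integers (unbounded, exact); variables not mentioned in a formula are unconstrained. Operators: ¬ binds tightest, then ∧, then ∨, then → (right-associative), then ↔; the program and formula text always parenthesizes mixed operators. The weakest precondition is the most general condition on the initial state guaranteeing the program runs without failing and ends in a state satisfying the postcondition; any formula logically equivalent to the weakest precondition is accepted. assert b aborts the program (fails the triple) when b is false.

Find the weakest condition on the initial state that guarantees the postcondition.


Working backward. After the program, the postcondition 3*v + 3 ≠ 8 must hold; in canonical form it is 3*v ≠ 5.
Then branch requires 3*h ≠ 5; else branch requires (3*cnt ≥ 3*k + 2*pos + 1 → ((3*pos ≠ 9 → 3*v ≠ 5) ∧ ((¬(3*pos ≠ 9)) → 3*v ≠ 5))) ∧ ((¬(3*cnt ≥ 3*k + 2*pos + 1)) → (v ≤ h - 1 ∧ 3*pos ≤ 1 ∧ (3*pos ≠ 9 → 3*v ≠ 5) ∧ ((¬(3*pos ≠ 9)) → 3*v ≠ 5))).
Before the if: ((2*cnt ≥ 9 ∧ k ≤ 3*cnt + 1) → 3*h ≠ 5) ∧ ((¬(2*cnt ≥ 9 ∧ k ≤ 3*cnt + 1)) → ((3*cnt ≥ 3*k + 2*pos + 1 → ((3*pos ≠ 9 → 3*v ≠ 5) ∧ ((¬(3*pos ≠ 9)) → 3*v ≠ 5))) ∧ ((¬(3*cnt ≥ 3*k + 2*pos + 1)) → (v ≤ h - 1 ∧ 3*pos ≤ 1 ∧ (3*pos ≠ 9 → 3*v ≠ 5) ∧ ((¬(3*pos ≠ 9)) → 3*v ≠ 5)))))
Before skip: ((2*cnt ≥ 9 ∧ k ≤ 3*cnt + 1) → 3*h ≠ 5) ∧ ((¬(2*cnt ≥ 9 ∧ k ≤ 3*cnt + 1)) → ((3*cnt ≥ 3*k + 2*pos + 1 → ((3*pos ≠ 9 → 3*v ≠ 5) ∧ ((¬(3*pos ≠ 9)) → 3*v ≠ 5))) ∧ ((¬(3*cnt ≥ 3*k + 2*pos + 1)) → (v ≤ h - 1 ∧ 3*pos ≤ 1 ∧ (3*pos ≠ 9 → 3*v ≠ 5) ∧ ((¬(3*pos ≠ 9)) → 3*v ≠ 5)))))
Answer: WP = ((2*cnt ≥ 9 ∧ k ≤ 3*cnt + 1) → 3*h ≠ 5) ∧ ((¬(2*cnt ≥ 9 ∧ k ≤ 3*cnt + 1)) → ((3*cnt ≥ 3*k + 2*pos + 1 → ((3*pos ≠ 9 → 3*v ≠ 5) ∧ ((¬(3*pos ≠ 9)) → 3*v ≠ 5))) ∧ ((¬(3*cnt ≥ 3*k + 2*pos + 1)) → (v ≤ h - 1 ∧ 3*pos ≤ 1 ∧ (3*pos ≠ 9 → 3*v ≠ 5) ∧ ((¬(3*pos ≠ 9)) → 3*v ≠ 5)))))


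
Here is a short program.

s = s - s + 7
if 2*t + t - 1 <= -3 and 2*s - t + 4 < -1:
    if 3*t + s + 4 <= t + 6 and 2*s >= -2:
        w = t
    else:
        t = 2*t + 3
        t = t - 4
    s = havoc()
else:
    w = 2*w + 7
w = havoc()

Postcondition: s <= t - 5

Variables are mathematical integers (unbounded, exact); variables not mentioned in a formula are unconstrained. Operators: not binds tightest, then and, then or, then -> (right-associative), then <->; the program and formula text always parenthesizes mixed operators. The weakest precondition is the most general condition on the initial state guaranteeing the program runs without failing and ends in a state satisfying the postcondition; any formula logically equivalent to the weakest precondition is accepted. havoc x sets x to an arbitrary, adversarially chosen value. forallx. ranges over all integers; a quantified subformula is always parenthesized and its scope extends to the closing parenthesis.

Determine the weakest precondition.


Working backward. After the program, s <= t - 5 must hold.
Before havoc w: s <= t - 5
Then branch requires ((s + 2*t <= 2 and 2*s >= -2) -> (forall s_1. s_1 <= t - 5)) and ((not (s + 2*t <= 2 and 2*s >= -2)) -> (forall s_1. s_1 <= 2*t - 6)); else branch requires s <= t - 5.
Before the if: ((3*t <= -2 and 2*s < t - 5) -> (((s + 2*t <= 2 and 2*s >= -2) -> (forall s_1. s_1 <= t - 5)) and ((not (s + 2*t <= 2 and 2*s >= -2)) -> (forall s_1. s_1 <= 2*t - 6)))) and ((not (3*t <= -2 and 2*s < t - 5)) -> s <= t - 5)
Before s := s - s + 7: ((3*t <= -2 and t > 19) -> ((2*t <= -5 -> (forall s_1. s_1 <= t - 5)) and ((not (2*t <= -5)) -> (forall s_1. s_1 <= 2*t - 6)))) and ((not (3*t <= -2 and t > 19)) -> t >= 12)
Answer: WP = ((3*t <= -2 and t > 19) -> ((2*t <= -5 -> (forall s_1. s_1 <= t - 5)) and ((not (2*t <= -5)) -> (forall s_1. s_1 <= 2*t - 6)))) and ((not (3*t <= -2 and t > 19)) -> t >= 12)


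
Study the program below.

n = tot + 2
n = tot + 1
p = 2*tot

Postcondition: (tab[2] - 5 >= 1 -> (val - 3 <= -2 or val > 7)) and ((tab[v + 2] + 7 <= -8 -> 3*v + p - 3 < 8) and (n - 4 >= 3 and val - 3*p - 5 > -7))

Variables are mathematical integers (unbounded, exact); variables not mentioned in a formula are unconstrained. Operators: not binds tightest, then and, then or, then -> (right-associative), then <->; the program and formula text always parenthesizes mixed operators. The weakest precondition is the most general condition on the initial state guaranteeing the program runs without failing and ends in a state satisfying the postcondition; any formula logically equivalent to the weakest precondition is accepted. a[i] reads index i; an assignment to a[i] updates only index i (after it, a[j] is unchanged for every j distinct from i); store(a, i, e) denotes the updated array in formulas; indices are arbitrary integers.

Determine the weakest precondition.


Working backward. After the program, the postcondition (tab[2] - 5 >= 1 -> (val - 3 <= -2 or val > 7)) and ((tab[v + 2] + 7 <= -8 -> 3*v + p - 3 < 8) and (n - 4 >= 3 and val - 3*p - 5 > -7)) must hold; in canonical form it is (tab[2] >= 6 -> (val <= 1 or val > 7)) and (tab[v + 2] <= -15 -> p + 3*v < 11) and n >= 7 and val > 3*p - 2.
Before p := 2*tot: (tab[2] >= 6 -> (val <= 1 or val > 7)) and (tab[v + 2] <= -15 -> 2*tot + 3*v < 11) and n >= 7 and val > 6*tot - 2
Before n := tot + 1: (tab[2] >= 6 -> (val <= 1 or val > 7)) and (tab[v + 2] <= -15 -> 2*tot + 3*v < 11) and tot >= 6 and val > 6*tot - 2
Before n := tot + 2: (tab[2] >= 6 -> (val <= 1 or val > 7)) and (tab[v + 2] <= -15 -> 2*tot + 3*v < 11) and tot >= 6 and val > 6*tot - 2
Answer: WP = (tab[2] >= 6 -> (val <= 1 or val > 7)) and (tab[v + 2] <= -15 -> 2*tot + 3*v < 11) and tot >= 6 and val > 6*tot - 2


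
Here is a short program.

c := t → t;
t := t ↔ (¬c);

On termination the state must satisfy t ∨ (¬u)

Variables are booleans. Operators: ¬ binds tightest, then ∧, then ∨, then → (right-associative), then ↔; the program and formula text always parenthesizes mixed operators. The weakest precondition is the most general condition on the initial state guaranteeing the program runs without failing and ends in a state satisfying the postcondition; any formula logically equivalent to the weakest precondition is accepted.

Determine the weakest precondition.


Working backward. After the program, t ∨ (¬u) must hold.
Before t := t ↔ (¬c): (t ↔ (¬c)) ∨ (¬u)
Before c := t → t: (¬t) ∨ (¬u)
Answer: WP = (¬t) ∨ (¬u)


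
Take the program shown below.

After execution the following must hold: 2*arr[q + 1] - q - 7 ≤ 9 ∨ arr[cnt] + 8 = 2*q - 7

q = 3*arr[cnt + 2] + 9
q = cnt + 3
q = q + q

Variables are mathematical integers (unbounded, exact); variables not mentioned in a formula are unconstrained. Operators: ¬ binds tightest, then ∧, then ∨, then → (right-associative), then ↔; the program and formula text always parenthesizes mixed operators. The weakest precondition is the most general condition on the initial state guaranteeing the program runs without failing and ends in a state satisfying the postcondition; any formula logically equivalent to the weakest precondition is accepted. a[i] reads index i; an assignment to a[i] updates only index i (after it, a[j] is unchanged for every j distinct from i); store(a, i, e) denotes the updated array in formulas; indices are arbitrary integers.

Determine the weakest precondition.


Working backward. After the program, the postcondition 2*arr[q + 1] - q - 7 ≤ 9 ∨ arr[cnt] + 8 = 2*q - 7 must hold; in canonical form it is 2*arr[q + 1] ≤ q + 16 ∨ arr[cnt] = 2*q - 15.
Before q := q + q: 2*arr[2*q + 1] ≤ 2*q + 16 ∨ arr[cnt] = 4*q - 15
Before q := cnt + 3: 2*arr[2*cnt + 7] ≤ 2*cnt + 22 ∨ arr[cnt] = 4*cnt - 3
Before q := 3*arr[cnt + 2] + 9: 2*arr[2*cnt + 7] ≤ 2*cnt + 22 ∨ arr[cnt] = 4*cnt - 3
Answer: WP = 2*arr[2*cnt + 7] ≤ 2*cnt + 22 ∨ arr[cnt] = 4*cnt - 3


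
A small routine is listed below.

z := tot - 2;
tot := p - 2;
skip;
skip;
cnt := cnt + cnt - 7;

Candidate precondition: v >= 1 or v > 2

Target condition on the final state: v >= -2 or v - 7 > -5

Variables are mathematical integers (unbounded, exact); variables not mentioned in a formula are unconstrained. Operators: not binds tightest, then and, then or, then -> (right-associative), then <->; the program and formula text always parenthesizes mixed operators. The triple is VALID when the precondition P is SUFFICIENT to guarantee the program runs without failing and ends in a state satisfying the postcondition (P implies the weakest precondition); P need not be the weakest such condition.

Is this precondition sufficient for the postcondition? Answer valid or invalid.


Working backward. After the program, the postcondition v >= -2 or v - 7 > -5 must hold; in canonical form it is v >= -2 or v > 2.
Before cnt := cnt + cnt - 7: v >= -2 or v > 2
Before skip: v >= -2 or v > 2
Before skip: v >= -2 or v > 2
Before tot := p - 2: v >= -2 or v > 2
Before z := tot - 2: v >= -2 or v > 2
The weakest precondition is v >= -2 or v > 2.
Check whether v >= 1 or v > 2 implies it.
Every state satisfying the precondition satisfies the weakest precondition: the implication holds.
Answer: valid


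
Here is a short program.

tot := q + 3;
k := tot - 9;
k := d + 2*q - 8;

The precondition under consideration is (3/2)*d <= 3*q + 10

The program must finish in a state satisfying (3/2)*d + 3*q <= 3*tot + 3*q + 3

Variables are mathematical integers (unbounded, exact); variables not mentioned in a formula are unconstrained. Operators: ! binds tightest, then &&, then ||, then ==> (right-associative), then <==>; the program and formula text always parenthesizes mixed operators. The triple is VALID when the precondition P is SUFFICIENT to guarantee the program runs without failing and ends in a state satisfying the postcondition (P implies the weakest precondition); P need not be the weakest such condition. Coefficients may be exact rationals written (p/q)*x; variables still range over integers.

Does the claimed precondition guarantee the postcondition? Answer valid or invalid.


Working backward. After the program, the postcondition (3/2)*d + 3*q <= 3*tot + 3*q + 3 must hold; in canonical form it is (3/2)*d <= 3*tot + 3.
Before k := d + 2*q - 8: (3/2)*d <= 3*tot + 3
Before k := tot - 9: (3/2)*d <= 3*tot + 3
Before tot := q + 3: (3/2)*d <= 3*q + 12
The weakest precondition is (3/2)*d <= 3*q + 12.
Check whether (3/2)*d <= 3*q + 10 implies it.
Every state satisfying the precondition satisfies the weakest precondition: the implication holds.
Answer: valid


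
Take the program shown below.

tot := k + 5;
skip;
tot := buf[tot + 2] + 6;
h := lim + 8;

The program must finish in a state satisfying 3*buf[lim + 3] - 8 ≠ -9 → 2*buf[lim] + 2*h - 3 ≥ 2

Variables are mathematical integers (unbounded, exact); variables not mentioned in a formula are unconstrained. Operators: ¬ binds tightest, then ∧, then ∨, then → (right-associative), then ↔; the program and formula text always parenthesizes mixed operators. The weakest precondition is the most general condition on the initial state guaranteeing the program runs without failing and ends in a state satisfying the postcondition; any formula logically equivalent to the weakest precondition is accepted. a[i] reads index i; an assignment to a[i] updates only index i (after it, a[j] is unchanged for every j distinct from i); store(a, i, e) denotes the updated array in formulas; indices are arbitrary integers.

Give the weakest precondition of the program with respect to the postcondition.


Working backward. After the program, the postcondition 3*buf[lim + 3] - 8 ≠ -9 → 2*buf[lim] + 2*h - 3 ≥ 2 must hold; in canonical form it is 3*buf[lim + 3] ≠ -1 → 2*buf[lim] + 2*h ≥ 5.
Before h := lim + 8: 3*buf[lim + 3] ≠ -1 → 2*buf[lim] + 2*lim ≥ -11
Before tot := buf[tot + 2] + 6: 3*buf[lim + 3] ≠ -1 → 2*buf[lim] + 2*lim ≥ -11
Before skip: 3*buf[lim + 3] ≠ -1 → 2*buf[lim] + 2*lim ≥ -11
Before tot := k + 5: 3*buf[lim + 3] ≠ -1 → 2*buf[lim] + 2*lim ≥ -11
Answer: WP = 3*buf[lim + 3] ≠ -1 → 2*buf[lim] + 2*lim ≥ -11


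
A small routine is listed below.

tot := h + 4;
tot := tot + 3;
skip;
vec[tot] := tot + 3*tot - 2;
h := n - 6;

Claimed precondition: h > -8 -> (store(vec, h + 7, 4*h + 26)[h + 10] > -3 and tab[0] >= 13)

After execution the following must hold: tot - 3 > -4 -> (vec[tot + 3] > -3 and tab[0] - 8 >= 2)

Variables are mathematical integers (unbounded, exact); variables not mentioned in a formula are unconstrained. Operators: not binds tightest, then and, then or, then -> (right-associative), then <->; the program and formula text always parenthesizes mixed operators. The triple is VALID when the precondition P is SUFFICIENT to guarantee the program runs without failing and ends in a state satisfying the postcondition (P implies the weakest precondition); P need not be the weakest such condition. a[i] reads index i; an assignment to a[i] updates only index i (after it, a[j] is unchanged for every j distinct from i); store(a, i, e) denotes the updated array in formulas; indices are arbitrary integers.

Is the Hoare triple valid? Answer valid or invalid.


Working backward. After the program, the postcondition tot - 3 > -4 -> (vec[tot + 3] > -3 and tab[0] - 8 >= 2) must hold; in canonical form it is tot > -1 -> (vec[tot + 3] > -3 and tab[0] >= 10).
Before h := n - 6: tot > -1 -> (vec[tot + 3] > -3 and tab[0] >= 10)
Before vec[tot] := tot + 3*tot - 2: tot > -1 -> (store(vec, tot, 4*tot - 2)[tot + 3] > -3 and tab[0] >= 10)
Before skip: tot > -1 -> (store(vec, tot, 4*tot - 2)[tot + 3] > -3 and tab[0] >= 10)
Before tot := tot + 3: tot > -4 -> (store(vec, tot + 3, 4*tot + 10)[tot + 6] > -3 and tab[0] >= 10)
Before tot := h + 4: h > -8 -> (store(vec, h + 7, 4*h + 26)[h + 10] > -3 and tab[0] >= 10)
The weakest precondition is h > -8 -> (store(vec, h + 7, 4*h + 26)[h + 10] > -3 and tab[0] >= 10).
Check whether h > -8 -> (store(vec, h + 7, 4*h + 26)[h + 10] > -3 and tab[0] >= 13) implies it.
Every state satisfying the precondition satisfies the weakest precondition: the implication holds.
Answer: valid


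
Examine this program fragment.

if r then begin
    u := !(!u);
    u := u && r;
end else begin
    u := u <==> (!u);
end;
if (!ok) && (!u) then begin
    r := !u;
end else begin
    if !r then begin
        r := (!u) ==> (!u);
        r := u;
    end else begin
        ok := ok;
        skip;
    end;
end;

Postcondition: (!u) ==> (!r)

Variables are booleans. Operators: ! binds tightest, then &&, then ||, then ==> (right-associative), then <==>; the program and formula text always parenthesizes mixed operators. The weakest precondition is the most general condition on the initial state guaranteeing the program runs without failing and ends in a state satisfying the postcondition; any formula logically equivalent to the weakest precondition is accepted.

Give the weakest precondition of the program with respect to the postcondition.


Working backward. After the program, (!u) ==> (!r) must hold.
Then branch requires (!u) ==> u; else branch requires r ==> ((!u) ==> (!r)).
Before the if: (((!ok) && (!u)) ==> ((!u) ==> u)) && ((!((!ok) && (!u))) ==> (r ==> ((!u) ==> (!r))))
Then branch requires (((!ok) && (!(u && r))) ==> ((!(u && r)) ==> (u && r))) && ((!((!ok) && (!(u && r)))) ==> (r ==> ((!(u && r)) ==> (!r)))); else branch requires (((!ok) && (!(u <==> (!u)))) ==> ((!(u <==> (!u))) ==> (u <==> (!u)))) && ((!((!ok) && (!(u <==> (!u))))) ==> (r ==> ((!(u <==> (!u))) ==> (!r)))).
Before the if: (r ==> ((((!ok) && (!(u && r))) ==> ((!(u && r)) ==> (u && r))) && ((!((!ok) && (!(u && r)))) ==> (r ==> ((!(u && r)) ==> (!r)))))) && ((!r) ==> ((((!ok) && (!(u <==> (!u)))) ==> ((!(u <==> (!u))) ==> (u <==> (!u)))) && ((!((!ok) && (!(u <==> (!u))))) ==> (r ==> ((!(u <==> (!u))) ==> (!r))))))
Answer: WP = (r ==> ((((!ok) && (!(u && r))) ==> ((!(u && r)) ==> (u && r))) && ((!((!ok) && (!(u && r)))) ==> (r ==> ((!(u && r)) ==> (!r)))))) && ((!r) ==> ((((!ok) && (!(u <==> (!u)))) ==> ((!(u <==> (!u))) ==> (u <==> (!u)))) && ((!((!ok) && (!(u <==> (!u))))) ==> (r ==> ((!(u <==> (!u))) ==> (!r))))))


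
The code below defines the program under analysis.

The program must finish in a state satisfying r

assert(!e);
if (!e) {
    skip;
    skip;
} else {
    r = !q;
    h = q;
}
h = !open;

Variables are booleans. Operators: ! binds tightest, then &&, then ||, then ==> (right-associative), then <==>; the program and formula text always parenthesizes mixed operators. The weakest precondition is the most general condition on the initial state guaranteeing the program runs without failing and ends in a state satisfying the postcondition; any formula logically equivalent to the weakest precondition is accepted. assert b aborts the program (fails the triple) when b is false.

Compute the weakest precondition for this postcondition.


Working backward. After the program, r must hold.
Before h := !open: r
Then branch requires r; else branch requires !q.
Before the if: ((!e) ==> r) && (e ==> (!q))
Before assert !e: (!e) && ((!e) ==> r) && (e ==> (!q))
Answer: WP = (!e) && ((!e) ==> r) && (e ==> (!q))


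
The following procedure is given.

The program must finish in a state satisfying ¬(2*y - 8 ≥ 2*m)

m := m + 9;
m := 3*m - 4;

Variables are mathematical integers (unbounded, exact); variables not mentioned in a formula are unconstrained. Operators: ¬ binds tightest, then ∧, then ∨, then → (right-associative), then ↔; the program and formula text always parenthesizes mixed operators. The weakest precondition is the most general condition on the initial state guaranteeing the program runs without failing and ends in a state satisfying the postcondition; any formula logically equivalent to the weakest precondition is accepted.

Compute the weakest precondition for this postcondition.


Working backward. After the program, the postcondition ¬(2*y - 8 ≥ 2*m) must hold; in canonical form it is ¬(2*y ≥ 2*m + 8).
Before m := 3*m - 4: ¬(2*y ≥ 6*m)
Before m := m + 9: ¬(2*y ≥ 6*m + 54)
Answer: WP = ¬(2*y ≥ 6*m + 54)


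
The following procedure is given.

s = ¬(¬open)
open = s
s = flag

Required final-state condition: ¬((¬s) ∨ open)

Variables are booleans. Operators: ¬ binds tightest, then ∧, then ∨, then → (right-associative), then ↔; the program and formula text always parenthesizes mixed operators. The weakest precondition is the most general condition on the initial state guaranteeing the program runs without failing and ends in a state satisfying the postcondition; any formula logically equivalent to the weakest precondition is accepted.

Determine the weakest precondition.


Working backward. After the program, ¬((¬s) ∨ open) must hold.
Before s := flag: ¬((¬flag) ∨ open)
Before open := s: ¬((¬flag) ∨ s)
Before s := ¬(¬open): ¬((¬flag) ∨ open)
Answer: WP = ¬((¬flag) ∨ open)


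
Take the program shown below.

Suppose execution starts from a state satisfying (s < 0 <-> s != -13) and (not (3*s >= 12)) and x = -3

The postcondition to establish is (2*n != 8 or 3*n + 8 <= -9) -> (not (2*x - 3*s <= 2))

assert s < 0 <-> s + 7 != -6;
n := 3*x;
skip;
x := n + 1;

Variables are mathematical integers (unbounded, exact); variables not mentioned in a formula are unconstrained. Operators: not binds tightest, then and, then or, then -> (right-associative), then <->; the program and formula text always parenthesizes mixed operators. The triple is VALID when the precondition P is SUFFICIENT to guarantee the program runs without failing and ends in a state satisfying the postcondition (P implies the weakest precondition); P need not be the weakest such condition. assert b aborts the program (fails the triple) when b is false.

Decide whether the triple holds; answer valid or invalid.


Working backward. After the program, the postcondition (2*n != 8 or 3*n + 8 <= -9) -> (not (2*x - 3*s <= 2)) must hold; in canonical form it is (2*n != 8 or 3*n <= -17) -> (not (2*x <= 3*s + 2)).
Before x := n + 1: (2*n != 8 or 3*n <= -17) -> (not (2*n <= 3*s))
Before skip: (2*n != 8 or 3*n <= -17) -> (not (2*n <= 3*s))
Before n := 3*x: (6*x != 8 or 9*x <= -17) -> (not (6*x <= 3*s))
Before assert s < 0 <-> s + 7 != -6: (s < 0 <-> s != -13) and ((6*x != 8 or 9*x <= -17) -> (not (6*x <= 3*s)))
The weakest precondition is (s < 0 <-> s != -13) and ((6*x != 8 or 9*x <= -17) -> (not (6*x <= 3*s))).
Check whether (s < 0 <-> s != -13) and (not (3*s >= 12)) and x = -3 implies it.
Countermodel: at the initial state s = -6, x = -3, the precondition holds but the weakest precondition fails.
Answer: invalid


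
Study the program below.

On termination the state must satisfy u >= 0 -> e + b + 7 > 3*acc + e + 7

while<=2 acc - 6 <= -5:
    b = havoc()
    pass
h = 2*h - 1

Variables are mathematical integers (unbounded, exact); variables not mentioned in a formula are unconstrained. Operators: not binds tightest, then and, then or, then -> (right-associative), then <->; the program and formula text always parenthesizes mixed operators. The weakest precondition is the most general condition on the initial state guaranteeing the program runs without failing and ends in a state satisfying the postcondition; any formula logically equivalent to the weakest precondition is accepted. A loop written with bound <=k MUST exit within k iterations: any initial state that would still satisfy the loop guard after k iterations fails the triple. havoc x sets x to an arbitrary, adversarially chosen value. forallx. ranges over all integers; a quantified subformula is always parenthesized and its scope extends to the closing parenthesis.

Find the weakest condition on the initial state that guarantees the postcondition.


Working backward. After the program, the postcondition u >= 0 -> e + b + 7 > 3*acc + e + 7 must hold; in canonical form it is u >= 0 -> b > 3*acc.
Before h := 2*h - 1: u >= 0 -> b > 3*acc
Before the loop (bound <=2), unroll the exhaustion recursion (WP_0 = exit-now case; WP_j = one more guarded iteration, up to j = 2):
  WP_0: (not (acc <= 1)) and (u >= 0 -> b > 3*acc)
  WP_1: (acc <= 1 -> (forall b_1. ((not (acc <= 1)) and (u >= 0 -> b_1 > 3*acc)))) and ((not (acc <= 1)) -> (u >= 0 -> b > 3*acc))
  WP_2: (acc <= 1 -> (forall b_2. ((acc <= 1 -> (forall b_1. ((not (acc <= 1)) and (u >= 0 -> b_1 > 3*acc)))) and ((not (acc <= 1)) -> (u >= 0 -> b_2 > 3*acc))))) and ((not (acc <= 1)) -> (u >= 0 -> b > 3*acc))
So before the loop: (acc <= 1 -> (forall b_2. ((acc <= 1 -> (forall b_1. ((not (acc <= 1)) and (u >= 0 -> b_1 > 3*acc)))) and ((not (acc <= 1)) -> (u >= 0 -> b_2 > 3*acc))))) and ((not (acc <= 1)) -> (u >= 0 -> b > 3*acc))
Answer: WP = (acc <= 1 -> (forall b_2. ((acc <= 1 -> (forall b_1. ((not (acc <= 1)) and (u >= 0 -> b_1 > 3*acc)))) and ((not (acc <= 1)) -> (u >= 0 -> b_2 > 3*acc))))) and ((not (acc <= 1)) -> (u >= 0 -> b > 3*acc))


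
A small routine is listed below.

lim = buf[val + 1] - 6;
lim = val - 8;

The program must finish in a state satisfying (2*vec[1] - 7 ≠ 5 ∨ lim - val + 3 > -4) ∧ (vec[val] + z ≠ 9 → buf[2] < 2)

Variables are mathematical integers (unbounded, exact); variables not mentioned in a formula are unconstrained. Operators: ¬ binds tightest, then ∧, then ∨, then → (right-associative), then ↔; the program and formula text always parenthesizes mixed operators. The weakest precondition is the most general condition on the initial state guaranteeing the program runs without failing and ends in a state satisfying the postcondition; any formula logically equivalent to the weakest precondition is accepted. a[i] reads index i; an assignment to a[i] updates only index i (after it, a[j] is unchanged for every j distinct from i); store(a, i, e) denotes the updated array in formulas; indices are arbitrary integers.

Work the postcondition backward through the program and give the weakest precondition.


Working backward. After the program, the postcondition (2*vec[1] - 7 ≠ 5 ∨ lim - val + 3 > -4) ∧ (vec[val] + z ≠ 9 → buf[2] < 2) must hold; in canonical form it is (2*vec[1] ≠ 12 ∨ lim > val - 7) ∧ (vec[val] + z ≠ 9 → buf[2] < 2).
Before lim := val - 8: 2*vec[1] ≠ 12 ∧ (vec[val] + z ≠ 9 → buf[2] < 2)
Before lim := buf[val + 1] - 6: 2*vec[1] ≠ 12 ∧ (vec[val] + z ≠ 9 → buf[2] < 2)
Answer: WP = 2*vec[1] ≠ 12 ∧ (vec[val] + z ≠ 9 → buf[2] < 2)


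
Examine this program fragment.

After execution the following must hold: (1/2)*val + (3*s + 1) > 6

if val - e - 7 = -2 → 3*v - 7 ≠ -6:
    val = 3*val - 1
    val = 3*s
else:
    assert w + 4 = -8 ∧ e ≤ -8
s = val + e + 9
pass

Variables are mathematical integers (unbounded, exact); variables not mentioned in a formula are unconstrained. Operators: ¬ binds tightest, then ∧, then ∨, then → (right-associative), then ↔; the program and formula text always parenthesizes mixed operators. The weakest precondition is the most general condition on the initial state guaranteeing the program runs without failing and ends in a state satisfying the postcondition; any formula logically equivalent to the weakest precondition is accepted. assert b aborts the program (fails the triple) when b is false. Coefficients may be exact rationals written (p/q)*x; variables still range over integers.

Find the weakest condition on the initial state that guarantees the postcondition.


Working backward. After the program, the postcondition (1/2)*val + (3*s + 1) > 6 must hold; in canonical form it is 3*s + (1/2)*val > 5.
Before skip: 3*s + (1/2)*val > 5
Before s := val + e + 9: 3*e + (7/2)*val > -22
Then branch requires 3*e + (21/2)*s > -22; else branch requires w = -12 ∧ e ≤ -8 ∧ 3*e + (7/2)*val > -22.
Before the if: ((val = e + 5 → 3*v ≠ 1) → 3*e + (21/2)*s > -22) ∧ ((¬(val = e + 5 → 3*v ≠ 1)) → (w = -12 ∧ e ≤ -8 ∧ 3*e + (7/2)*val > -22))
Answer: WP = ((val = e + 5 → 3*v ≠ 1) → 3*e + (21/2)*s > -22) ∧ ((¬(val = e + 5 → 3*v ≠ 1)) → (w = -12 ∧ e ≤ -8 ∧ 3*e + (7/2)*val > -22))


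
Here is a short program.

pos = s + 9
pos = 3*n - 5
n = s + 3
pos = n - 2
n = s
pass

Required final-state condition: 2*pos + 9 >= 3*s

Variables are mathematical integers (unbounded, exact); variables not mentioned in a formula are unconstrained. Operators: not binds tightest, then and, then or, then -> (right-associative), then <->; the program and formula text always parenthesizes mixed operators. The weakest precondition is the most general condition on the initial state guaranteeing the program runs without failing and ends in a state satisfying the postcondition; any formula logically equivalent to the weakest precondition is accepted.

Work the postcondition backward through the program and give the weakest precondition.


Working backward. After the program, the postcondition 2*pos + 9 >= 3*s must hold; in canonical form it is 2*pos >= 3*s - 9.
Before skip: 2*pos >= 3*s - 9
Before n := s: 2*pos >= 3*s - 9
Before pos := n - 2: 2*n >= 3*s - 5
Before n := s + 3: s <= 11
Before pos := 3*n - 5: s <= 11
Before pos := s + 9: s <= 11
Answer: WP = s <= 11


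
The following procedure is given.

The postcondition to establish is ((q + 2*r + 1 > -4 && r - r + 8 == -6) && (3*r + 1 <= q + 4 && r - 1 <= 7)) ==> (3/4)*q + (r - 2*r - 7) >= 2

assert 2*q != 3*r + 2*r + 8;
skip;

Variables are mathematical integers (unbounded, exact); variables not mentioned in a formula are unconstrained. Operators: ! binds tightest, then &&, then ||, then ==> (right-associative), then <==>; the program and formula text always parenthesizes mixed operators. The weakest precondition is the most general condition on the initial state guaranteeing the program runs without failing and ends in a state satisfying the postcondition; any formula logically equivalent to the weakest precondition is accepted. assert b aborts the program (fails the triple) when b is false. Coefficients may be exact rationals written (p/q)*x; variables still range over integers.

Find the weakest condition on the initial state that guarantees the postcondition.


Working backward. After the program, the postcondition ((q + 2*r + 1 > -4 && r - r + 8 == -6) && (3*r + 1 <= q + 4 && r - 1 <= 7)) ==> (3/4)*q + (r - 2*r - 7) >= 2 must hold; in canonical form it is true.
Before skip: true
Before assert 2*q != 3*r + 2*r + 8: 2*q != 5*r + 8
Answer: WP = 2*q != 5*r + 8
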